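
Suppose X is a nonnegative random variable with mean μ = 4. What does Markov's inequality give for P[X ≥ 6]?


μ = E[X] = 4, a = 6.
Markov: P[X ≥ 6] ≤ μ/a = (4)/6 = 2/3.
Numerically: ≈ 0.66667.
(Since a = 6 > μ = 4.00000, the bound 2/3 is < 1 and informative.)

P[X ≥ 6] ≤ 2/3 ≈ 0.66667.


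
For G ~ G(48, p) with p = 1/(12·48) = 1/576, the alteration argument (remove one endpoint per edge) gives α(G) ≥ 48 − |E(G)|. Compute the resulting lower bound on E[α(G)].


E[|E(G)|] = C(48, 2)·p = 1128 · (1/576) = 47/24.
E[α(G)] ≥ n − E[|E(G)|] = 48 − 47/24 = 1105/24.
Numerically: ≈ 46.04167.
(This is only a lower bound; the true E[α(G)] may be larger.)

E[α(G)] ≥ 1105/24 ≈ 46.04167.


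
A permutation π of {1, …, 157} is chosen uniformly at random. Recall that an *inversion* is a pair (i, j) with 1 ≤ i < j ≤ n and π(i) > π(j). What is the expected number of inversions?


Write X = Σ X_I over the C(157, 2) = 12246 pairs i < j, with X_I the indicator of one inversion.
There are 12246 indicators.
For each fixed pair i < j, the values π(i) and π(j) are two distinct elements of {1, …, 157} in uniformly random order; by symmetry P[π(i) > π(j)] = 1/2.
By linearity: E[X] = 12246 · (1/2) = C(157, 2) · (1/2) = 12246/2 = 6123 ≈ 6123.000.

E[X] = 6123 = 6123.000.


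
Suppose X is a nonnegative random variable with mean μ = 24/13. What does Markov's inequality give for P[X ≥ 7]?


μ = E[X] = 24/13, a = 7.
Markov: P[X ≥ 7] ≤ μ/a = (24/13)/7 = 24/91.
Numerically: ≈ 0.2637.
(Since a = 7 > μ = 1.8462, the bound 24/91 is < 1 and informative.)

P[X ≥ 7] ≤ 24/91 ≈ 0.2637.


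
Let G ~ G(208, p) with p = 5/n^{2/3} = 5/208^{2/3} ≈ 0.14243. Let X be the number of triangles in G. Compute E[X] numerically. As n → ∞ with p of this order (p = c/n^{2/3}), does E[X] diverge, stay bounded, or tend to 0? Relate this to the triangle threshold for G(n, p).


Number of potential triangles: C(208, 3) = 1478256.
Each occurs with probability p³ ≈ (0.14243)³ ≈ 2.8892382e-03.
By linearity: E[X] = C(208, 3)·p³ ≈ 1478256 · 2.8892382e-03 ≈ 4271.03365.
Since α = 2/3 < 1, p = c/n^{2/3} ≫ 1/n is above the triangle threshold p ~ 1/n. Asymptotically E[X] ~ (c³/6)·n^{3(1−α)} = (5³/6)·n^{1} → ∞; triangles are abundant w.h.p.

E[X] ≈ 4271.03365; in regime p = Θ(1/n^{2/3}) E[X] diverges (above the triangle threshold p ~ 1/n).


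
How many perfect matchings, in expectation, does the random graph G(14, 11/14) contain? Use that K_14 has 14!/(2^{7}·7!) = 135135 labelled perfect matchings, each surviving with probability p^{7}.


K_14 has 14!/(2^{7}·7!) = 135135 labelled perfect matchings.
For each such perfect matching H, let X_H = 1 if all 7 edges of H are present in G. Then P[X_H = 1] = p^{7} = (11/14)^{7} = 19487171/105413504.
By linearity of expectation: E[X] = Σ_H E[X_H] = 135135 · p^{7} = 135135 · 19487171/105413504 = 376199836155/15059072.
Numerically: E[X] ≈ 24982.

E[X] = 135135 · (11/14)^{7} = 376199836155/15059072 ≈ 24982.


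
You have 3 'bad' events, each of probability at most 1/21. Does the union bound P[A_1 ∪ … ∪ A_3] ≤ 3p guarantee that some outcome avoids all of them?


Union bound: P[∪_{i=1}^{3} A_i] ≤ Σ_i P[A_i] ≤ 3·p = 3·(1/21) = 1/7.
Numerically: 1/7 ≈ 0.14286.
Is 1/7 < 1? YES.
Since P[∪ A_i] ≤ 1/7 < 1, the complement has P[∩ A_i^c] ≥ 1 − 1/7 = 6/7 > 0, so some outcome avoids every A_i.

3·p = 1/7 ≈ 0.14286; existence CERTIFIED by the union bound.


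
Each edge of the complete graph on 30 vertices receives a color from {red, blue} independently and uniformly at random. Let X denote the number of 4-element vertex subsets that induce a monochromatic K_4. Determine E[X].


Let X = Σ_S X_S over the C(30, 4) = 27405 subsets S of size 4, where X_S = 1 if the K_4 on S is monochromatic.
For a fixed S, the K_4 on S has C(4, 2) = 6 edges. P[all 6 edges red] = (1/2)^6, and likewise for blue, so P[monochromatic] = 2·(1/2)^6 = 2^{1 − 6} = 1/32.
By linearity: E[X] = C(30, 4) · 2^{1 − 6} = 27405 · 1/32 = 27405/32.
Numerically: E[X] ≈ 856.406250.

E[X] = C(30,4)·2^(1−C(4,2)) = 27405/32 ≈ 856.406250.


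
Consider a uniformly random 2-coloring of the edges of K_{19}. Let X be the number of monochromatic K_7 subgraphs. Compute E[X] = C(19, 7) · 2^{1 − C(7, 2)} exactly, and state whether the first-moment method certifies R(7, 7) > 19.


E[X] = C(19, 7) · 2^{1 − 21} = 50388 · 2^{−20} = 50388/1048576.
As a reduced fraction: E[X] = 12597/262144 ≈ 0.0480537.
Is E[X] < 1? YES.
Since E[X] < 1, there exists a 2-coloring of K_{19} with no monochromatic K_7; hence R(7, 7) > 19.

E[X] = 12597/262144 ≈ 0.0480537; E[X] < 1, so R(7, 7) > 19.


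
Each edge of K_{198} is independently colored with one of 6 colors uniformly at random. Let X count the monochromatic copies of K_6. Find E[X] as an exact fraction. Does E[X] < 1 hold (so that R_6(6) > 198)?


E[X] = C(198, 6) · 6^{1 − 15} = 77526225777 · 6^{−14} = 77526225777/78364164096.
As a reduced fraction: E[X] = 25842075259/26121388032 ≈ 0.98931.
Is E[X] < 1? YES.
Since E[X] < 1, there exists a 6-coloring of K_{198} with no monochromatic K_6; hence R_6(6) > 198.

E[X] = 25842075259/26121388032 ≈ 0.98931; E[X] < 1, so R_6(6) > 198.


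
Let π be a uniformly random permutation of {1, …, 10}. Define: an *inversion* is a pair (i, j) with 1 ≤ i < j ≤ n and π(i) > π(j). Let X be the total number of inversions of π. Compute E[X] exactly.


Write X = Σ X_I over the C(10, 2) = 45 pairs i < j, with X_I the indicator of one inversion.
There are 45 indicators.
For each fixed pair i < j, the values π(i) and π(j) are two distinct elements of {1, …, 10} in uniformly random order; by symmetry P[π(i) > π(j)] = 1/2.
By linearity: E[X] = 45 · (1/2) = C(10, 2) · (1/2) = 45/2 = 45/2 ≈ 22.5000.

E[X] = 45/2 = 22.5000.


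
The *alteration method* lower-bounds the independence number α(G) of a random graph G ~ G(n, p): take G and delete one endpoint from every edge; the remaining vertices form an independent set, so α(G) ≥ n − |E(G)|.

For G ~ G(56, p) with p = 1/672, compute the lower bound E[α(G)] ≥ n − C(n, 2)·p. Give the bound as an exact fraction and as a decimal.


E[|E(G)|] = C(56, 2)·p = 1540 · (1/672) = 55/24.
E[α(G)] ≥ n − E[|E(G)|] = 56 − 55/24 = 1289/24.
Numerically: ≈ 53.70833.
(This is only a lower bound; the true E[α(G)] may be larger.)

E[α(G)] ≥ 1289/24 ≈ 53.70833.


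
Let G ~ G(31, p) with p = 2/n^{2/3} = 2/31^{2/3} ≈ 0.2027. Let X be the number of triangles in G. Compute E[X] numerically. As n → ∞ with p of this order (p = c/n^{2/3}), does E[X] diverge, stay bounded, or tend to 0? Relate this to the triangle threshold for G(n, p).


Number of potential triangles: C(31, 3) = 4495.
Each occurs with probability p³ ≈ (0.2027)³ ≈ 8.324662e-03.
By linearity: E[X] = C(31, 3)·p³ ≈ 4495 · 8.324662e-03 ≈ 37.4194.
Since α = 2/3 < 1, p = c/n^{2/3} ≫ 1/n is above the triangle threshold p ~ 1/n. Asymptotically E[X] ~ (c³/6)·n^{3(1−α)} = (2³/6)·n^{1} → ∞; triangles are abundant w.h.p.

E[X] ≈ 37.4194; in regime p = Θ(1/n^{2/3}) E[X] diverges (above the triangle threshold p ~ 1/n).


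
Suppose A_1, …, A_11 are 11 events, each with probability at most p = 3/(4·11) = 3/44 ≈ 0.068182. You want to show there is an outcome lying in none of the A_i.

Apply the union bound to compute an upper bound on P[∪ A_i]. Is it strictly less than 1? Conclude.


Union bound: P[∪_{i=1}^{11} A_i] ≤ Σ_i P[A_i] ≤ 11·p = 11·(3/44) = 3/4.
Numerically: 3/4 ≈ 0.750000.
Is 3/4 < 1? YES.
Since P[∪ A_i] ≤ 3/4 < 1, the complement has P[∩ A_i^c] ≥ 1 − 3/4 = 1/4 > 0, so some outcome avoids every A_i.

11·p = 3/4 ≈ 0.750000; existence CERTIFIED by the union bound.


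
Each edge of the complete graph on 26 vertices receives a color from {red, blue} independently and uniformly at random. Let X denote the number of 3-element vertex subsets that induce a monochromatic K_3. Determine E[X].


Let X = Σ_S X_S over the C(26, 3) = 2600 subsets S of size 3, where X_S = 1 if the K_3 on S is monochromatic.
For a fixed S, the K_3 on S has C(3, 2) = 3 edges. P[all 3 edges red] = (1/2)^3, and likewise for blue, so P[monochromatic] = 2·(1/2)^3 = 2^{1 − 3} = 1/4.
By linearity of expectation: E[X] = C(26, 3) · 2^{1 − 3} = 2600 · 1/4 = 650.
Numerically: E[X] ≈ 650.00000.

E[X] = C(26,3)·2^(1−C(3,2)) = 650 ≈ 650.00000.


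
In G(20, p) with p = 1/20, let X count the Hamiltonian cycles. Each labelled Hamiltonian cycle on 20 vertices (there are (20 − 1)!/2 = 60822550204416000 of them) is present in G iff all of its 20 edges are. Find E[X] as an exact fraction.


K_20 has (20 − 1)!/2 = 60822550204416000 labelled Hamiltonian cycles.
For each such Hamiltonian cycle H, let X_H = 1 if all 20 edges of H are present in G. Then P[X_H = 1] = p^{20} = (1/20)^{20} = 1/104857600000000000000000000.
Summing the indicators: E[X] = Σ_H E[X_H] = 60822550204416000 · p^{20} = 60822550204416000 · 1/104857600000000000000000000 = 14849255421/25600000000000000000.
Numerically: E[X] ≈ 5.8e-10.

E[X] = 60822550204416000 · (1/20)^{20} = 14849255421/25600000000000000000 ≈ 5.8e-10.


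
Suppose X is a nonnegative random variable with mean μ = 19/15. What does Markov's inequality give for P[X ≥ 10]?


μ = E[X] = 19/15, a = 10.
Markov: P[X ≥ 10] ≤ μ/a = (19/15)/10 = 19/150.
Numerically: ≈ 0.127.
(Since a = 10 > μ = 1.267, the bound 19/150 is < 1 and informative.)

P[X ≥ 10] ≤ 19/150 ≈ 0.127.


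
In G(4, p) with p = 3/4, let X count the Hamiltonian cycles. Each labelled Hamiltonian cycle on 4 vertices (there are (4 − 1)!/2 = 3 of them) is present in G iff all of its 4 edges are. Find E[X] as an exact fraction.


K_4 has (4 − 1)!/2 = 3 labelled Hamiltonian cycles.
For each such Hamiltonian cycle H, let X_H = 1 if all 4 edges of H are present in G. Then P[X_H = 1] = p^{4} = (3/4)^{4} = 81/256.
Summing the indicators: E[X] = Σ_H E[X_H] = 3 · p^{4} = 3 · 81/256 = 243/256.
Numerically: E[X] ≈ 0.94922.

E[X] = 3 · (3/4)^{4} = 243/256 ≈ 0.94922.


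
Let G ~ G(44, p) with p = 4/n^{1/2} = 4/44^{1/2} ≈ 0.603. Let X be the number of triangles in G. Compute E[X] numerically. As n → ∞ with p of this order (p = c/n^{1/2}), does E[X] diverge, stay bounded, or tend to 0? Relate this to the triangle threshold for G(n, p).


Number of potential triangles: C(44, 3) = 13244.
Each occurs with probability p³ ≈ (0.603)³ ≈ 2.19281e-01.
By linearity: E[X] = C(44, 3)·p³ ≈ 13244 · 2.19281e-01 ≈ 2904.157.
Since α = 1/2 < 1, p = c/n^{1/2} ≫ 1/n is above the triangle threshold p ~ 1/n. Asymptotically E[X] ~ (c³/6)·n^{3(1−α)} = (4³/6)·n^{1.5} → ∞; triangles are abundant w.h.p.

E[X] ≈ 2904.157; in regime p = Θ(1/n^{1/2}) E[X] diverges (above the triangle threshold p ~ 1/n).


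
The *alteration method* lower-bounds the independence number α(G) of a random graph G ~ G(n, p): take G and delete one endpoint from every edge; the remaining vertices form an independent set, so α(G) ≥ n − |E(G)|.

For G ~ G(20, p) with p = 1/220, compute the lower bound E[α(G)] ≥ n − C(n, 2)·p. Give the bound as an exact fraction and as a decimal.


E[|E(G)|] = C(20, 2)·p = 190 · (1/220) = 19/22.
E[α(G)] ≥ n − E[|E(G)|] = 20 − 19/22 = 421/22.
Numerically: ≈ 19.13636.
(This is only a lower bound; the true E[α(G)] may be larger.)

E[α(G)] ≥ 421/22 ≈ 19.13636.


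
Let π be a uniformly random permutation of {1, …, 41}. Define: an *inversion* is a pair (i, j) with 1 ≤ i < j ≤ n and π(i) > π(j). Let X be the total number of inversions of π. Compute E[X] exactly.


Write X = Σ X_I over the C(41, 2) = 820 pairs i < j, with X_I the indicator of one inversion.
There are 820 indicators.
For each fixed pair i < j, the values π(i) and π(j) are two distinct elements of {1, …, 41} in uniformly random order; by symmetry P[π(i) > π(j)] = 1/2.
By linearity: E[X] = 820 · (1/2) = C(41, 2) · (1/2) = 820/2 = 410 ≈ 410.000000.

E[X] = 410 = 410.000000.


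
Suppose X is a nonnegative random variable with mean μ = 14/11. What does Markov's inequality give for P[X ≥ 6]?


μ = E[X] = 14/11, a = 6.
Markov: P[X ≥ 6] ≤ μ/a = (14/11)/6 = 7/33.
Numerically: ≈ 0.212.
(Since a = 6 > μ = 1.273, the bound 7/33 is < 1 and informative.)

P[X ≥ 6] ≤ 7/33 ≈ 0.212.


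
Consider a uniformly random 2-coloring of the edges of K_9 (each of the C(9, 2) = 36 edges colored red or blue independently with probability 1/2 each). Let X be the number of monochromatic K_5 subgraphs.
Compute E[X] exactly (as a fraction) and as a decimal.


Let X = Σ_S X_S over the C(9, 5) = 126 subsets S of size 5, where X_S = 1 if the K_5 on S is monochromatic.
For a fixed S, the K_5 on S has C(5, 2) = 10 edges. P[all 10 edges red] = (1/2)^10, and likewise for blue, so P[monochromatic] = 2·(1/2)^10 = 2^{1 − 10} = 1/512.
By linearity of expectation: E[X] = C(9, 5) · 2^{1 − 10} = 126 · 1/512 = 63/256.
Numerically: E[X] ≈ 0.246094.

E[X] = C(9,5)·2^(1−C(5,2)) = 63/256 ≈ 0.246094.


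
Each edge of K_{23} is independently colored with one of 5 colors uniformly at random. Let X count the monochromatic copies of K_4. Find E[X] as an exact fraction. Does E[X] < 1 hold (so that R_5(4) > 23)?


E[X] = C(23, 4) · 5^{1 − 6} = 8855 · 5^{−5} = 8855/3125.
As a reduced fraction: E[X] = 1771/625 ≈ 2.83360.
Is E[X] < 1? NO.
Since E[X] ≥ 1, the first-moment bound is inconclusive at n = 23; it does NOT by itself certify R_5(4) > 23.

E[X] = 1771/625 ≈ 2.83360; E[X] ≥ 1; first-moment method inconclusive here.


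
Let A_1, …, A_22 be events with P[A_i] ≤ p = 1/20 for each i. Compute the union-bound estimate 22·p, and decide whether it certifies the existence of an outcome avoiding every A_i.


Union bound: P[∪_{i=1}^{22} A_i] ≤ Σ_i P[A_i] ≤ 22·p = 22·(1/20) = 11/10.
Numerically: 11/10 ≈ 1.100.
Is 11/10 < 1? NO.
Since the bound 11/10 is ≥ 1, the union bound is uninformative here; it does NOT by itself certify existence.

22·p = 11/10 ≈ 1.100; existence NOT certified by the union bound.


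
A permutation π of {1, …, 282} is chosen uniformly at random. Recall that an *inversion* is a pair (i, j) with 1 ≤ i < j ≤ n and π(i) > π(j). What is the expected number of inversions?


Write X = Σ X_I over the C(282, 2) = 39621 pairs i < j, with X_I the indicator of one inversion.
There are 39621 indicators.
For each fixed pair i < j, the values π(i) and π(j) are two distinct elements of {1, …, 282} in uniformly random order; by symmetry P[π(i) > π(j)] = 1/2.
By linearity: E[X] = 39621 · (1/2) = C(282, 2) · (1/2) = 39621/2 = 39621/2 ≈ 19810.5000.

E[X] = 39621/2 = 19810.5000.


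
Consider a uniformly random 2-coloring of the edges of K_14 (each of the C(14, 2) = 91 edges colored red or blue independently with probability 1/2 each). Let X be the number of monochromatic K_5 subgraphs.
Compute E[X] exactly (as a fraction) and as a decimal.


Let X = Σ_S X_S over the C(14, 5) = 2002 subsets S of size 5, where X_S = 1 if the K_5 on S is monochromatic.
For a fixed S, the K_5 on S has C(5, 2) = 10 edges. P[all 10 edges red] = (1/2)^10, and likewise for blue, so P[monochromatic] = 2·(1/2)^10 = 2^{1 − 10} = 1/512.
Summing: E[X] = C(14, 5) · 2^{1 − 10} = 2002 · 1/512 = 1001/256.
Numerically: E[X] ≈ 3.91016.

E[X] = C(14,5)·2^(1−C(5,2)) = 1001/256 ≈ 3.91016.


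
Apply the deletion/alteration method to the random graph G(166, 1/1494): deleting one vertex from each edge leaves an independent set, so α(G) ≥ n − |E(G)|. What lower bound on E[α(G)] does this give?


E[|E(G)|] = C(166, 2)·p = 13695 · (1/1494) = 55/6.
E[α(G)] ≥ n − E[|E(G)|] = 166 − 55/6 = 941/6.
Numerically: ≈ 156.833.
(This is only a lower bound; the true E[α(G)] may be larger.)

E[α(G)] ≥ 941/6 ≈ 156.833.


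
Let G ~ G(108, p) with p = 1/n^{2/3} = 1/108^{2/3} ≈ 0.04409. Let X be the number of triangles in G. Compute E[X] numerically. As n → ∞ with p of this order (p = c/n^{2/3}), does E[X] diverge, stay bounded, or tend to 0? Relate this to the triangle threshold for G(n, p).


Number of potential triangles: C(108, 3) = 204156.
Each occurs with probability p³ ≈ (0.04409)³ ≈ 8.573388e-05.
By linearity: E[X] = C(108, 3)·p³ ≈ 204156 · 8.573388e-05 ≈ 17.5031.
Since α = 2/3 < 1, p = c/n^{2/3} ≫ 1/n is above the triangle threshold p ~ 1/n. Asymptotically E[X] ~ (c³/6)·n^{3(1−α)} = (1³/6)·n^{1} → ∞; triangles are abundant w.h.p.

E[X] ≈ 17.5031; in regime p = Θ(1/n^{2/3}) E[X] diverges (above the triangle threshold p ~ 1/n).


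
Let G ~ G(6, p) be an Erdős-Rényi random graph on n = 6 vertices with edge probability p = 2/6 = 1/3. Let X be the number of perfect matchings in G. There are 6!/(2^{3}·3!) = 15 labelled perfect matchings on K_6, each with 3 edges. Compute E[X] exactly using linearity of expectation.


K_6 has 6!/(2^{3}·3!) = 15 labelled perfect matchings.
For each such perfect matching H, let X_H = 1 if all 3 edges of H are present in G. Then P[X_H = 1] = p^{3} = (1/3)^{3} = 1/27.
Summing the indicators: E[X] = Σ_H E[X_H] = 15 · p^{3} = 15 · 1/27 = 5/9.
Numerically: E[X] ≈ 0.55556.

E[X] = 15 · (1/3)^{3} = 5/9 ≈ 0.55556.


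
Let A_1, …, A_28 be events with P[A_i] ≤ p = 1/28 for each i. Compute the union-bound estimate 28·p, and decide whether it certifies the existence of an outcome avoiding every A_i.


Union bound: P[∪_{i=1}^{28} A_i] ≤ Σ_i P[A_i] ≤ 28·p = 28·(1/28) = 1.
Numerically: 1 ≈ 1.000000.
Is 1 < 1? NO.
Since the bound 1 is ≥ 1, the union bound is uninformative here; it does NOT by itself certify existence.

28·p = 1 ≈ 1.000000; existence NOT certified by the union bound.


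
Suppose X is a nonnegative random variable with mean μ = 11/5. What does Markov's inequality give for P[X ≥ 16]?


μ = E[X] = 11/5, a = 16.
Markov: P[X ≥ 16] ≤ μ/a = (11/5)/16 = 11/80.
Numerically: ≈ 0.137500.
(Since a = 16 > μ = 2.200000, the bound 11/80 is < 1 and informative.)

P[X ≥ 16] ≤ 11/80 ≈ 0.137500.


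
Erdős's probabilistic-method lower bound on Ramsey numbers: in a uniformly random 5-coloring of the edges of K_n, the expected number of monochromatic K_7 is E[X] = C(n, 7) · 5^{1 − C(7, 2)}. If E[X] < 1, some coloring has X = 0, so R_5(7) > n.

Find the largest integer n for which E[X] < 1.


We need C(n, 7) · 5^{1 − 21} < 1, i.e. C(n, 7) < 5^{21 − 1} = 95367431640625.
Check values of n near the boundary:
  n = 334: C(334, 7) = 86359460961576; 86359460961576 < 95367431640625? YES
  n = 335: C(335, 7) = 88202498238195; 88202498238195 < 95367431640625? YES
  n = 336: C(336, 7) = 90079147136880; 90079147136880 < 95367431640625? YES
  n = 337: C(337, 7) = 91989916924632; 91989916924632 < 95367431640625? YES
  n = 338: C(338, 7) = 93935323022736; 93935323022736 < 95367431640625? YES
  n = 339: C(339, 7) = 95915887062372; 95915887062372 < 95367431640625? NO
  n = 340: C(340, 7) = 97932136940560; 97932136940560 < 95367431640625? NO
The largest n with C(n, 7) < 95367431640625 is n = 338 (where E[X] = 93935323022736/95367431640625 ≈ 0.9849833). Hence R_5(7) > 338, i.e. R_5(7) ≥ 339.

Largest n = 338; hence R_5(7) > 338.


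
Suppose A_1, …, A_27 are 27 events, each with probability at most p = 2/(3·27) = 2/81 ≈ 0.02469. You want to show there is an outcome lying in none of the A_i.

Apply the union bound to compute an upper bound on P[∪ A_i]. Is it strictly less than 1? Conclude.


Union bound: P[∪_{i=1}^{27} A_i] ≤ Σ_i P[A_i] ≤ 27·p = 27·(2/81) = 2/3.
Numerically: 2/3 ≈ 0.66667.
Is 2/3 < 1? YES.
Since P[∪ A_i] ≤ 2/3 < 1, the complement has P[∩ A_i^c] ≥ 1 − 2/3 = 1/3 > 0, so some outcome avoids every A_i.

27·p = 2/3 ≈ 0.66667; existence CERTIFIED by the union bound.


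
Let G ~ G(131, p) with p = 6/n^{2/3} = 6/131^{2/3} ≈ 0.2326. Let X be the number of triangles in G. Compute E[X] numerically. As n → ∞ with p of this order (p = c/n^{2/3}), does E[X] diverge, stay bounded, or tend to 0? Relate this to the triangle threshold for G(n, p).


Number of potential triangles: C(131, 3) = 366145.
Each occurs with probability p³ ≈ (0.2326)³ ≈ 1.258668e-02.
By linearity: E[X] = C(131, 3)·p³ ≈ 366145 · 1.258668e-02 ≈ 4608.5496.
Since α = 2/3 < 1, p = c/n^{2/3} ≫ 1/n is above the triangle threshold p ~ 1/n. Asymptotically E[X] ~ (c³/6)·n^{3(1−α)} = (6³/6)·n^{1} → ∞; triangles are abundant w.h.p.

E[X] ≈ 4608.5496; in regime p = Θ(1/n^{2/3}) E[X] diverges (above the triangle threshold p ~ 1/n).


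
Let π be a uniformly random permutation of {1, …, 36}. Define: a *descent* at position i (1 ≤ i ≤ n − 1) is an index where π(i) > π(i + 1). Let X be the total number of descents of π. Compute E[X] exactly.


Write X = Σ X_I over i = 1, …, 35, with X_I the indicator of one descent.
There are 35 indicators.
For each fixed i, the pair (π(i), π(i+1)) is a uniformly random ordered pair of distinct values from {1, …, 36}; by symmetry P[π(i) > π(i+1)] = 1/2.
By linearity: E[X] = 35 · (1/2) = (36 − 1) · (1/2) = 35/2 ≈ 17.500000.

E[X] = 35/2 = 17.500000.


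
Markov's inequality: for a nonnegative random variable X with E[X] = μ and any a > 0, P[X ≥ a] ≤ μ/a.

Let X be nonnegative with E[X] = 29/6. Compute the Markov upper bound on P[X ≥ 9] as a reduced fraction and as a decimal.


μ = E[X] = 29/6, a = 9.
Markov: P[X ≥ 9] ≤ μ/a = (29/6)/9 = 29/54.
Numerically: ≈ 0.537037.
(Since a = 9 > μ = 4.833333, the bound 29/54 is < 1 and informative.)

P[X ≥ 9] ≤ 29/54 ≈ 0.537037.


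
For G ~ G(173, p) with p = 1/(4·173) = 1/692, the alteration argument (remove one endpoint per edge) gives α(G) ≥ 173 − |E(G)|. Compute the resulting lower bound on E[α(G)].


E[|E(G)|] = C(173, 2)·p = 14878 · (1/692) = 43/2.
E[α(G)] ≥ n − E[|E(G)|] = 173 − 43/2 = 303/2.
Numerically: ≈ 151.500.
(This is only a lower bound; the true E[α(G)] may be larger.)

E[α(G)] ≥ 303/2 ≈ 151.500.


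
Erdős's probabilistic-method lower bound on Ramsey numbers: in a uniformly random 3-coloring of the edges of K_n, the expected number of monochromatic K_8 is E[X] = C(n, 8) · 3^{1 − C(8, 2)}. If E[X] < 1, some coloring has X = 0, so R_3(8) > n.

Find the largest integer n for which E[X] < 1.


We need C(n, 8) · 3^{1 − 28} < 1, i.e. C(n, 8) < 3^{28 − 1} = 7625597484987.
Check values of n near the boundary:
  n = 150: C(150, 8) = 5257211409450; 5257211409450 < 7625597484987? YES
  n = 151: C(151, 8) = 5551321138650; 5551321138650 < 7625597484987? YES
  n = 152: C(152, 8) = 5859727868575; 5859727868575 < 7625597484987? YES
  n = 153: C(153, 8) = 6183023199255; 6183023199255 < 7625597484987? YES
  n = 154: C(154, 8) = 6521818990995; 6521818990995 < 7625597484987? YES
  n = 155: C(155, 8) = 6876747915675; 6876747915675 < 7625597484987? YES
  n = 156: C(156, 8) = 7248464019225; 7248464019225 < 7625597484987? YES
  n = 157: C(157, 8) = 7637643295425; 7637643295425 < 7625597484987? NO
  n = 158: C(158, 8) = 8044984271181; 8044984271181 < 7625597484987? NO
The largest n with C(n, 8) < 7625597484987 is n = 156 (where E[X] = 805384891025/847288609443 ≈ 0.95054). Hence R_3(8) > 156, i.e. R_3(8) ≥ 157.

Largest n = 156; hence R_3(8) > 156.


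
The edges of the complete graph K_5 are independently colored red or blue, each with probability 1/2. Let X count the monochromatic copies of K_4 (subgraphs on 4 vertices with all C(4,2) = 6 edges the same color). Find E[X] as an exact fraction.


Let X = Σ_S X_S over the C(5, 4) = 5 subsets S of size 4, where X_S = 1 if the K_4 on S is monochromatic.
For a fixed S, the K_4 on S has C(4, 2) = 6 edges. P[all 6 edges red] = (1/2)^6, and likewise for blue, so P[monochromatic] = 2·(1/2)^6 = 2^{1 − 6} = 1/32.
Summing: E[X] = C(5, 4) · 2^{1 − 6} = 5 · 1/32 = 5/32.
Numerically: E[X] ≈ 0.156250.

E[X] = C(5,4)·2^(1−C(4,2)) = 5/32 ≈ 0.156250.


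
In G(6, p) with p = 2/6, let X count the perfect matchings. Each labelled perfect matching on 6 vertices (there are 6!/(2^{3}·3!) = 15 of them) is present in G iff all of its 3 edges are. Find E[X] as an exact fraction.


K_6 has 6!/(2^{3}·3!) = 15 labelled perfect matchings.
For each such perfect matching H, let X_H = 1 if all 3 edges of H are present in G. Then P[X_H = 1] = p^{3} = (1/3)^{3} = 1/27.
By linearity of expectation: E[X] = Σ_H E[X_H] = 15 · p^{3} = 15 · 1/27 = 5/9.
Numerically: E[X] ≈ 0.5556.

E[X] = 15 · (1/3)^{3} = 5/9 ≈ 0.5556.


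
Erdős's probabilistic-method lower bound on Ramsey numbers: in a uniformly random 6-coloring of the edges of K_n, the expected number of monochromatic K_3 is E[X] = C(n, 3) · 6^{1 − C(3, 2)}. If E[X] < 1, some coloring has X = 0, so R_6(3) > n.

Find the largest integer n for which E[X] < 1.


We need C(n, 3) · 6^{1 − 3} < 1, i.e. C(n, 3) < 6^{3 − 1} = 36.
Check values of n near the boundary:
  n = 4: C(4, 3) = 4; 4 < 36? YES
  n = 5: C(5, 3) = 10; 10 < 36? YES
  n = 6: C(6, 3) = 20; 20 < 36? YES
  n = 7: C(7, 3) = 35; 35 < 36? YES
  n = 8: C(8, 3) = 56; 56 < 36? NO
  n = 9: C(9, 3) = 84; 84 < 36? NO
  n = 10: C(10, 3) = 120; 120 < 36? NO
The largest n with C(n, 3) < 36 is n = 7 (where E[X] = 35/36 ≈ 0.9722). Hence R_6(3) > 7, i.e. R_6(3) ≥ 8.

Largest n = 7; hence R_6(3) > 7.


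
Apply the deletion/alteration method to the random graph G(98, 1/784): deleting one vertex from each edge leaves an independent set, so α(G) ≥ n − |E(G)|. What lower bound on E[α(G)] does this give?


E[|E(G)|] = C(98, 2)·p = 4753 · (1/784) = 97/16.
E[α(G)] ≥ n − E[|E(G)|] = 98 − 97/16 = 1471/16.
Numerically: ≈ 91.9375.
(This is only a lower bound; the true E[α(G)] may be larger.)

E[α(G)] ≥ 1471/16 ≈ 91.9375.


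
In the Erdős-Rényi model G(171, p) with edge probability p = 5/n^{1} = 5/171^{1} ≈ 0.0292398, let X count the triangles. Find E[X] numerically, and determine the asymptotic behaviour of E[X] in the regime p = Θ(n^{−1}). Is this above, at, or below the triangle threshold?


Number of potential triangles: C(171, 3) = 818805.
Each occurs with probability p³ ≈ (0.0292398)³ ≈ 2.49989450e-05.
By linearity: E[X] = C(171, 3)·p³ ≈ 818805 · 2.49989450e-05 ≈ 20.469261.
Here α = 1, so p = 5/n is exactly at the triangle threshold p ~ 1/n. Asymptotically E[X] → c³/6 = 5³/6 = 125/6 ≈ 20.833333, a bounded constant. In this regime the triangle count is asymptotically Poisson(c³/6).

E[X] ≈ 20.469261; in regime p = Θ(1/n^{1}) E[X] stays bounded (at the triangle threshold p ~ 1/n).


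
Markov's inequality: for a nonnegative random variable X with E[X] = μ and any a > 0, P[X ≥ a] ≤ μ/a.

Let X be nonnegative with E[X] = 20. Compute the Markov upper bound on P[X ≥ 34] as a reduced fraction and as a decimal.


μ = E[X] = 20, a = 34.
Markov: P[X ≥ 34] ≤ μ/a = (20)/34 = 10/17.
Numerically: ≈ 0.58824.
(Since a = 34 > μ = 20.00000, the bound 10/17 is < 1 and informative.)

P[X ≥ 34] ≤ 10/17 ≈ 0.58824.


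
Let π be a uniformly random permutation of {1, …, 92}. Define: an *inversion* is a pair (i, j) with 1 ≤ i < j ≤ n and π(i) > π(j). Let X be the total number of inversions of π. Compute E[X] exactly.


Write X = Σ X_I over the C(92, 2) = 4186 pairs i < j, with X_I the indicator of one inversion.
There are 4186 indicators.
For each fixed pair i < j, the values π(i) and π(j) are two distinct elements of {1, …, 92} in uniformly random order; by symmetry P[π(i) > π(j)] = 1/2.
By linearity: E[X] = 4186 · (1/2) = C(92, 2) · (1/2) = 4186/2 = 2093 ≈ 2093.0000.

E[X] = 2093 = 2093.0000.


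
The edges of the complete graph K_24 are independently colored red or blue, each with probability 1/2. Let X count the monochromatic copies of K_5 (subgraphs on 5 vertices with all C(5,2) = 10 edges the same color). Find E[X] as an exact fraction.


Let X = Σ_S X_S over the C(24, 5) = 42504 subsets S of size 5, where X_S = 1 if the K_5 on S is monochromatic.
For a fixed S, the K_5 on S has C(5, 2) = 10 edges. P[all 10 edges red] = (1/2)^10, and likewise for blue, so P[monochromatic] = 2·(1/2)^10 = 2^{1 − 10} = 1/512.
Summing: E[X] = C(24, 5) · 2^{1 − 10} = 42504 · 1/512 = 5313/64.
Numerically: E[X] ≈ 83.016.

E[X] = C(24,5)·2^(1−C(5,2)) = 5313/64 ≈ 83.016.


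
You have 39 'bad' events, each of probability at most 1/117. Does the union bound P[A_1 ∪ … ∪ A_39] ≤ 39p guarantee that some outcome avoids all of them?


Union bound: P[∪_{i=1}^{39} A_i] ≤ Σ_i P[A_i] ≤ 39·p = 39·(1/117) = 1/3.
Numerically: 1/3 ≈ 0.3333333.
Is 1/3 < 1? YES.
Since P[∪ A_i] ≤ 1/3 < 1, the complement has P[∩ A_i^c] ≥ 1 − 1/3 = 2/3 > 0, so some outcome avoids every A_i.

39·p = 1/3 ≈ 0.3333333; existence CERTIFIED by the union bound.


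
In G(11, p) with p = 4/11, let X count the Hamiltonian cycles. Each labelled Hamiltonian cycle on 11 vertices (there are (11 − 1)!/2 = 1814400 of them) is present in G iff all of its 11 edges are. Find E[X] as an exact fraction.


K_11 has (11 − 1)!/2 = 1814400 labelled Hamiltonian cycles.
For each such Hamiltonian cycle H, let X_H = 1 if all 11 edges of H are present in G. Then P[X_H = 1] = p^{11} = (4/11)^{11} = 4194304/285311670611.
By linearity: E[X] = Σ_H E[X_H] = 1814400 · p^{11} = 1814400 · 4194304/285311670611 = 7610145177600/285311670611.
Numerically: E[X] ≈ 26.67.

E[X] = 1814400 · (4/11)^{11} = 7610145177600/285311670611 ≈ 26.67.


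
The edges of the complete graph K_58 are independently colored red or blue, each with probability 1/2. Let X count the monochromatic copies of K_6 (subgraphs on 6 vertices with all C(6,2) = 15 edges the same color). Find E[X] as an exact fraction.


Let X = Σ_S X_S over the C(58, 6) = 40475358 subsets S of size 6, where X_S = 1 if the K_6 on S is monochromatic.
For a fixed S, the K_6 on S has C(6, 2) = 15 edges. P[all 15 edges red] = (1/2)^15, and likewise for blue, so P[monochromatic] = 2·(1/2)^15 = 2^{1 − 15} = 1/16384.
By linearity of expectation: E[X] = C(58, 6) · 2^{1 − 15} = 40475358 · 1/16384 = 20237679/8192.
Numerically: E[X] ≈ 2470.419800.

E[X] = C(58,6)·2^(1−C(6,2)) = 20237679/8192 ≈ 2470.419800.


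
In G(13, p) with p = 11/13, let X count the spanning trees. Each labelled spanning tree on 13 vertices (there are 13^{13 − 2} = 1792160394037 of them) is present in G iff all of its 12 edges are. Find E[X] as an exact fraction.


K_13 has 13^{13 − 2} = 1792160394037 labelled spanning trees.
For each such spanning tree H, let X_H = 1 if all 12 edges of H are present in G. Then P[X_H = 1] = p^{12} = (11/13)^{12} = 3138428376721/23298085122481.
By linearity: E[X] = Σ_H E[X_H] = 1792160394037 · p^{12} = 1792160394037 · 3138428376721/23298085122481 = 3138428376721/13.
Numerically: E[X] ≈ 2.414e+11.

E[X] = 1792160394037 · (11/13)^{12} = 3138428376721/13 ≈ 2.414e+11.


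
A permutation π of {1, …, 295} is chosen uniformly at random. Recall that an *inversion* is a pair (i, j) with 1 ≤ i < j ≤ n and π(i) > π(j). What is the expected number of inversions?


Write X = Σ X_I over the C(295, 2) = 43365 pairs i < j, with X_I the indicator of one inversion.
There are 43365 indicators.
For each fixed pair i < j, the values π(i) and π(j) are two distinct elements of {1, …, 295} in uniformly random order; by symmetry P[π(i) > π(j)] = 1/2.
By linearity: E[X] = 43365 · (1/2) = C(295, 2) · (1/2) = 43365/2 = 43365/2 ≈ 21682.500.

E[X] = 43365/2 = 21682.500.


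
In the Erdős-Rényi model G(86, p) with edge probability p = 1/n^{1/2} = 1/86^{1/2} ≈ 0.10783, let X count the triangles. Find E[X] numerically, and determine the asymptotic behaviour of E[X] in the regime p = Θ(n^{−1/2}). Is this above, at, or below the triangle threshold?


Number of potential triangles: C(86, 3) = 102340.
Each occurs with probability p³ ≈ (0.10783)³ ≈ 1.2538695e-03.
By linearity: E[X] = C(86, 3)·p³ ≈ 102340 · 1.2538695e-03 ≈ 128.32100.
Since α = 1/2 < 1, p = c/n^{1/2} ≫ 1/n is above the triangle threshold p ~ 1/n. Asymptotically E[X] ~ (c³/6)·n^{3(1−α)} = (1³/6)·n^{1.5} → ∞; triangles are abundant w.h.p.

E[X] ≈ 128.32100; in regime p = Θ(1/n^{1/2}) E[X] diverges (above the triangle threshold p ~ 1/n).


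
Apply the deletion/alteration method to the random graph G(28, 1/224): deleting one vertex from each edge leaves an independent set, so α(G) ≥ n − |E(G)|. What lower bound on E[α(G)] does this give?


E[|E(G)|] = C(28, 2)·p = 378 · (1/224) = 27/16.
E[α(G)] ≥ n − E[|E(G)|] = 28 − 27/16 = 421/16.
Numerically: ≈ 26.312.
(This is only a lower bound; the true E[α(G)] may be larger.)

E[α(G)] ≥ 421/16 ≈ 26.312.


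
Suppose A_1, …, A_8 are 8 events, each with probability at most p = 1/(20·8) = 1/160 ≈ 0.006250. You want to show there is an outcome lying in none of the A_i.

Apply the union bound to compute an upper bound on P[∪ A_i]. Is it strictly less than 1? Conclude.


Union bound: P[∪_{i=1}^{8} A_i] ≤ Σ_i P[A_i] ≤ 8·p = 8·(1/160) = 1/20.
Numerically: 1/20 ≈ 0.050000.
Is 1/20 < 1? YES.
Since P[∪ A_i] ≤ 1/20 < 1, the complement has P[∩ A_i^c] ≥ 1 − 1/20 = 19/20 > 0, so some outcome avoids every A_i.

8·p = 1/20 ≈ 0.050000; existence CERTIFIED by the union bound.


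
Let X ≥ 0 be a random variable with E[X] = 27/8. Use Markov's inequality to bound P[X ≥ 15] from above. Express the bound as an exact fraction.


μ = E[X] = 27/8, a = 15.
Markov: P[X ≥ 15] ≤ μ/a = (27/8)/15 = 9/40.
Numerically: ≈ 0.22500.
(Since a = 15 > μ = 3.37500, the bound 9/40 is < 1 and informative.)

P[X ≥ 15] ≤ 9/40 ≈ 0.22500.


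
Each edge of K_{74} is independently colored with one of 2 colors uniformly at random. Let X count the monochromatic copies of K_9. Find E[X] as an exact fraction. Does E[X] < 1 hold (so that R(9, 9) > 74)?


E[X] = C(74, 9) · 2^{1 − 36} = 110524147514 · 2^{−35} = 110524147514/34359738368.
As a reduced fraction: E[X] = 55262073757/17179869184 ≈ 3.2166761.
Is E[X] < 1? NO.
Since E[X] ≥ 1, the first-moment bound is inconclusive at n = 74; it does NOT by itself certify R(9, 9) > 74.

E[X] = 55262073757/17179869184 ≈ 3.2166761; E[X] ≥ 1; first-moment method inconclusive here.


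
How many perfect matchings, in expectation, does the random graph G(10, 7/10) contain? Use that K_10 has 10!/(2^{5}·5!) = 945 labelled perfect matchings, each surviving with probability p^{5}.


K_10 has 10!/(2^{5}·5!) = 945 labelled perfect matchings.
For each such perfect matching H, let X_H = 1 if all 5 edges of H are present in G. Then P[X_H = 1] = p^{5} = (7/10)^{5} = 16807/100000.
Summing the indicators: E[X] = Σ_H E[X_H] = 945 · p^{5} = 945 · 16807/100000 = 3176523/20000.
Numerically: E[X] ≈ 159.

E[X] = 945 · (7/10)^{5} = 3176523/20000 ≈ 159.


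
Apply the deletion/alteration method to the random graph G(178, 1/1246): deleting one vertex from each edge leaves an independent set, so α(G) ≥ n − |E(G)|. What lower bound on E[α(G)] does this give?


E[|E(G)|] = C(178, 2)·p = 15753 · (1/1246) = 177/14.
E[α(G)] ≥ n − E[|E(G)|] = 178 − 177/14 = 2315/14.
Numerically: ≈ 165.3571.
(This is only a lower bound; the true E[α(G)] may be larger.)

E[α(G)] ≥ 2315/14 ≈ 165.3571.


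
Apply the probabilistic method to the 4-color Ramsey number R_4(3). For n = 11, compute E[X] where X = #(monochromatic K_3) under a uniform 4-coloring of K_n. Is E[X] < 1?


E[X] = C(11, 3) · 4^{1 − 3} = 165 · 4^{−2} = 165/16.
As a reduced fraction: E[X] = 165/16 ≈ 10.31250.
Is E[X] < 1? NO.
Since E[X] ≥ 1, the first-moment bound is inconclusive at n = 11; it does NOT by itself certify R_4(3) > 11.

E[X] = 165/16 ≈ 10.31250; E[X] ≥ 1; first-moment method inconclusive here.


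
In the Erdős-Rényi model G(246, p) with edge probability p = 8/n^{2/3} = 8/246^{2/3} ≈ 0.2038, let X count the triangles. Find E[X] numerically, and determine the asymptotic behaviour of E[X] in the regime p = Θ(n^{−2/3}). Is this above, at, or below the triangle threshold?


Number of potential triangles: C(246, 3) = 2450980.
Each occurs with probability p³ ≈ (0.2038)³ ≈ 8.460572e-03.
By linearity: E[X] = C(246, 3)·p³ ≈ 2450980 · 8.460572e-03 ≈ 20736.6938.
Since α = 2/3 < 1, p = c/n^{2/3} ≫ 1/n is above the triangle threshold p ~ 1/n. Asymptotically E[X] ~ (c³/6)·n^{3(1−α)} = (8³/6)·n^{1} → ∞; triangles are abundant w.h.p.

E[X] ≈ 20736.6938; in regime p = Θ(1/n^{2/3}) E[X] diverges (above the triangle threshold p ~ 1/n).


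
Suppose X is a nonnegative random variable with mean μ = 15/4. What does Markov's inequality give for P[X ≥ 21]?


μ = E[X] = 15/4, a = 21.
Markov: P[X ≥ 21] ≤ μ/a = (15/4)/21 = 5/28.
Numerically: ≈ 0.1786.
(Since a = 21 > μ = 3.7500, the bound 5/28 is < 1 and informative.)

P[X ≥ 21] ≤ 5/28 ≈ 0.1786.


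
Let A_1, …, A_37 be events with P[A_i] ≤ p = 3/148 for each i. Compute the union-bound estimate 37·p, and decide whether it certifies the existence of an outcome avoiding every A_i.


Union bound: P[∪_{i=1}^{37} A_i] ≤ Σ_i P[A_i] ≤ 37·p = 37·(3/148) = 3/4.
Numerically: 3/4 ≈ 0.75000.
Is 3/4 < 1? YES.
Since P[∪ A_i] ≤ 3/4 < 1, the complement has P[∩ A_i^c] ≥ 1 − 3/4 = 1/4 > 0, so some outcome avoids every A_i.

37·p = 3/4 ≈ 0.75000; existence CERTIFIED by the union bound.


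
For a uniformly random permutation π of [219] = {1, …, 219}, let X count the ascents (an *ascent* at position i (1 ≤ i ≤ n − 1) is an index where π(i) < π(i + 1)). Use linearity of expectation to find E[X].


Write X = Σ X_I over i = 1, …, 218, with X_I the indicator of one ascent.
There are 218 indicators.
For each fixed i, the pair (π(i), π(i+1)) is a uniformly random ordered pair of distinct values from {1, …, 219}; by symmetry P[π(i) < π(i+1)] = 1/2.
By linearity: E[X] = 218 · (1/2) = (219 − 1) · (1/2) = 109 ≈ 109.0000.

E[X] = 109 = 109.0000.


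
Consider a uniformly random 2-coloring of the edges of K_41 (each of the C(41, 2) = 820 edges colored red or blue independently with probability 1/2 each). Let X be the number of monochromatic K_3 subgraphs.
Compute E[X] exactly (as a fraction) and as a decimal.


Let X = Σ_S X_S over the C(41, 3) = 10660 subsets S of size 3, where X_S = 1 if the K_3 on S is monochromatic.
For a fixed S, the K_3 on S has C(3, 2) = 3 edges. P[all 3 edges red] = (1/2)^3, and likewise for blue, so P[monochromatic] = 2·(1/2)^3 = 2^{1 − 3} = 1/4.
Summing: E[X] = C(41, 3) · 2^{1 − 3} = 10660 · 1/4 = 2665.
Numerically: E[X] ≈ 2665.00000.

E[X] = C(41,3)·2^(1−C(3,2)) = 2665 ≈ 2665.00000.


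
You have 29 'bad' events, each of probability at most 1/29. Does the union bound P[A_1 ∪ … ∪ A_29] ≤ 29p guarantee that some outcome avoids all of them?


Union bound: P[∪_{i=1}^{29} A_i] ≤ Σ_i P[A_i] ≤ 29·p = 29·(1/29) = 1.
Numerically: 1 ≈ 1.000.
Is 1 < 1? NO.
Since the bound 1 is ≥ 1, the union bound is uninformative here; it does NOT by itself certify existence.

29·p = 1 ≈ 1.000; existence NOT certified by the union bound.


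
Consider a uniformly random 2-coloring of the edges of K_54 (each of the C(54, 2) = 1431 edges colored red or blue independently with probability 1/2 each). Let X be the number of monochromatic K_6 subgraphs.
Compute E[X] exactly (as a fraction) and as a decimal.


Let X = Σ_S X_S over the C(54, 6) = 25827165 subsets S of size 6, where X_S = 1 if the K_6 on S is monochromatic.
For a fixed S, the K_6 on S has C(6, 2) = 15 edges. P[all 15 edges red] = (1/2)^15, and likewise for blue, so P[monochromatic] = 2·(1/2)^15 = 2^{1 − 15} = 1/16384.
Summing: E[X] = C(54, 6) · 2^{1 − 15} = 25827165 · 1/16384 = 25827165/16384.
Numerically: E[X] ≈ 1576.36505.

E[X] = C(54,6)·2^(1−C(6,2)) = 25827165/16384 ≈ 1576.36505.


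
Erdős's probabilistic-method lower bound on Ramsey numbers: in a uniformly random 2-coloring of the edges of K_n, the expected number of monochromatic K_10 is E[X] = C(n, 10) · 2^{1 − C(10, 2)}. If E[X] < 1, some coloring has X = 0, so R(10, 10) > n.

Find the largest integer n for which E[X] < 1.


We need C(n, 10) · 2^{1 − 45} < 1, i.e. C(n, 10) < 2^{45 − 1} = 17592186044416.
Check values of n near the boundary:
  n = 96: C(96, 10) = 11279926456656; 11279926456656 < 17592186044416? YES
  n = 97: C(97, 10) = 12576469727536; 12576469727536 < 17592186044416? YES
  n = 98: C(98, 10) = 14005614014756; 14005614014756 < 17592186044416? YES
  n = 99: C(99, 10) = 15579278510796; 15579278510796 < 17592186044416? YES
  n = 100: C(100, 10) = 17310309456440; 17310309456440 < 17592186044416? YES
  n = 101: C(101, 10) = 19212541264840; 19212541264840 < 17592186044416? NO
  n = 102: C(102, 10) = 21300860967540; 21300860967540 < 17592186044416? NO
The largest n with C(n, 10) < 17592186044416 is n = 100 (where E[X] = 2163788682055/2199023255552 ≈ 0.983977). Hence R(10, 10) > 100, i.e. R(10, 10) ≥ 101.

Largest n = 100; hence R(10, 10) > 100.
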